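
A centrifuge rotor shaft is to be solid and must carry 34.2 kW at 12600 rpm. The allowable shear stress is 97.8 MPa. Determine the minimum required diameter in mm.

11.1 mm

ω = 2π·12600/60 = 1319 rad/s, so T = P/ω = 34.2×10³ / 1319 = 25.92 N·m.
For a solid shaft τ_max = 16T/(πd³), so d = (16T/(π τ_allow))^(1/3) = (16·25.92/(π·9.78×10^7))^(1/3) = 0.01105 m.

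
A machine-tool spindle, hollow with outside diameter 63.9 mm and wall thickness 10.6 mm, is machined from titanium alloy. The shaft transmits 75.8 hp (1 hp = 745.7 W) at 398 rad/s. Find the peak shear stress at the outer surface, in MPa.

ω = 398 rad/s, so T = P/ω = 75.8×745.7 / 398.0 = 142.0 N·m.
J = π(d_o⁴ − d_i⁴)/32 = π(0.0639⁴ − 0.0427⁴)/32 = 1.310×10^-6 m⁴.
τ_max = T·r/J = 142.0 × 0.0319 / 1.310×10^-6 = 3.463×10^6 Pa.

3.46 MPa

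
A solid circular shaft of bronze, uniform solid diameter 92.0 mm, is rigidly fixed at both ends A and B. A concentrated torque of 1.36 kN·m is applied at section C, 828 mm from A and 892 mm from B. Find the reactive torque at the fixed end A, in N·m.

705 N·m

With uniform GJ and both ends fixed, compatibility θ_AC = θ_CB gives T_A·a = T_B·b, together with T_A + T_B = T₀.
T_A = T₀·b/(a+b) = 1360·892/1720 = 705.3 N·m; T_B = 654.7 N·m.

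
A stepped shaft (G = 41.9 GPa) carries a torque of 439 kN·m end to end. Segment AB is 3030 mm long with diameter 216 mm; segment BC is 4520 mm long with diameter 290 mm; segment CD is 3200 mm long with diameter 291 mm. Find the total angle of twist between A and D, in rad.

J_AB = π(0.216)⁴/32 = 2.14×10^-4 m⁴; J_BC = π(0.290)⁴/32 = 6.94×10^-4 m⁴; J_CD = π(0.291)⁴/32 = 7.04×10^-4 m⁴.
θ = (T/G)·Σ L_i/J_i = (439000/41.9×10⁹)·(3.03/2.14×10^-4 + 4.52/6.94×10^-4 + 3.20/7.04×10^-4) = 0.2644 rad.

0.264 rad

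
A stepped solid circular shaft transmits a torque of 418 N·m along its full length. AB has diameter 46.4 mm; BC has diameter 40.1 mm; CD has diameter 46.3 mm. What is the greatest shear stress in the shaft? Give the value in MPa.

33.0 MPa

Under the same torque, τ_max = 16T/(πd³) is largest where d is smallest — segment BC (d = 40.1 mm).
τ_max = 16·418.0/(π·(0.0401)³) = 3.302×10^7 Pa.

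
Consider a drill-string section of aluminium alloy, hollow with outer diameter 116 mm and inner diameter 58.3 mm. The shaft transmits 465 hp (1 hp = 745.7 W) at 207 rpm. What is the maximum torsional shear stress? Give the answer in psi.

8090 psi

ω = 2π·207/60 = 21.68 rad/s, so T = P/ω = 465×745.7 / 21.68 = 16000 N·m.
J = π(d_o⁴ − d_i⁴)/32 = π(0.116⁴ − 0.0583⁴)/32 = 1.664×10^-5 m⁴.
τ_max = T·r/J = 16000 × 0.0580 / 1.664×10^-5 = 5.575×10^7 Pa.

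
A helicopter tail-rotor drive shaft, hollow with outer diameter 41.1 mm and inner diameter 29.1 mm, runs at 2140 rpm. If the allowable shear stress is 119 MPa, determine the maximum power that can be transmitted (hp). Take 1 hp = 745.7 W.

J = π(d_o⁴ − d_i⁴)/32 = π(0.0411⁴ − 0.0291⁴)/32 = 2.097×10^-7 m⁴.
T_max = τ_allow·J/r = 1.19×10^8 × 2.097×10^-7 / 0.0206 = 1215 N·m.
ω = 2π·2140/60 = 224.1 rad/s, so P_max = T_max·ω = 2.722×10^5 W.

365 hp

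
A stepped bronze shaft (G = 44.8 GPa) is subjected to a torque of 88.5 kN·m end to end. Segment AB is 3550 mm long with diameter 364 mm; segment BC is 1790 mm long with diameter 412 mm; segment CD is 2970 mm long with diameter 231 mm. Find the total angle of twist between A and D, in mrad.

26.3 mrad

J_AB = π(0.364)⁴/32 = 1.72×10^-3 m⁴; J_BC = π(0.412)⁴/32 = 2.83×10^-3 m⁴; J_CD = π(0.231)⁴/32 = 2.80×10^-4 m⁴.
θ = (T/G)·Σ L_i/J_i = (88500/44.8×10⁹)·(3.55/1.72×10^-3 + 1.79/2.83×10^-3 + 2.97/2.80×10^-4) = 0.02631 rad.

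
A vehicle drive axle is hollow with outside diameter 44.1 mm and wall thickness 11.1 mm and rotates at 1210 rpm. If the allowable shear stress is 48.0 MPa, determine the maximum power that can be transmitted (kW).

J = π(d_o⁴ − d_i⁴)/32 = π(0.0441⁴ − 0.0219⁴)/32 = 3.487×10^-7 m⁴.
T_max = τ_allow·J/r = 4.80×10^7 × 3.487×10^-7 / 0.0221 = 759.2 N·m.
ω = 2π·1210/60 = 126.7 rad/s, so P_max = T_max·ω = 9.619×10^4 W.

96.2 kW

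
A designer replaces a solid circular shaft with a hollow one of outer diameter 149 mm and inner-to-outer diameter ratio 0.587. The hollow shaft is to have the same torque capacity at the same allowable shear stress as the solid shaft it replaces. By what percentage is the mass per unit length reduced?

28.7 %

Equal τ_max and T ⇒ the solid shaft needs d_s³ = d_o³(1−k⁴), so d_s = 149·(1−0.587⁴)^(1/3) = 142.9 mm.
Area ratio A_h/A_s = d_o²(1−k²)/d_s² = (1−k²)/(1−k⁴)^(2/3) = 0.7131.
Mass saving = 1 − 0.7131 = 28.7 %.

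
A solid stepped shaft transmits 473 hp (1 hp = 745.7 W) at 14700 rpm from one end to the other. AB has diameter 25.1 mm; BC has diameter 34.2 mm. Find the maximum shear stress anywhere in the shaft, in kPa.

73800 kPa

ω = 2π·14700/60 = 1539 rad/s, so T = P/ω = 473×745.7 / 1539 = 229.1 N·m.
Under the same torque, τ_max = 16T/(πd³) is largest where d is smallest — segment AB (d = 25.1 mm).
τ_max = 16·229.1/(π·(0.0251)³) = 7.380×10^7 Pa.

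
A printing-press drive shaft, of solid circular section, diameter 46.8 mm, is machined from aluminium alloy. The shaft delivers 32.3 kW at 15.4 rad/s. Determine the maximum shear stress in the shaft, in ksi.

ω = 15.4 rad/s, so T = P/ω = 32.3×10³ / 15.40 = 2097 N·m.
J = πd⁴/32 = π(0.0468)⁴/32 = 4.710×10^-7 m⁴.
τ_max = T·r/J = 2097 × 0.0234 / 4.710×10^-7 = 1.042×10^8 Pa.

15.1 ksi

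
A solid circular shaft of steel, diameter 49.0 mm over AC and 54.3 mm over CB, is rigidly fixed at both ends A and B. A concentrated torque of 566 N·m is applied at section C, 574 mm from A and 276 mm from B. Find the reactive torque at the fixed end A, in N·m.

137 N·m

Compatibility: T_A·a/J_AC = T_B·b/J_CB with T_A + T_B = T₀.
J_AC = 5.66×10^-7 m⁴, J_CB = 8.53×10^-7 m⁴, so T_A = T₀·(J_AC/a)/((J_AC/a)+(J_CB/b)) = 136.8 N·m, T_B = 429.2 N·m.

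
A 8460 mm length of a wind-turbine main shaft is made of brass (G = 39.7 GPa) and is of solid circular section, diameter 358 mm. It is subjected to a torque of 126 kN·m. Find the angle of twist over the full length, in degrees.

0.954°

J = πd⁴/32 = π(0.358)⁴/32 = 1.613×10^-3 m⁴.
θ = T·L/(G·J) = 126000 × 8.46 / (39.7×10⁹ × 1.613×10^-3) = 0.01665 rad.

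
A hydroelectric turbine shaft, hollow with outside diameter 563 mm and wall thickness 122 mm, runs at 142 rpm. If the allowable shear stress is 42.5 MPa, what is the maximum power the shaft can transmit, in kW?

19900 kW

J = π(d_o⁴ − d_i⁴)/32 = π(0.563⁴ − 0.319⁴)/32 = 8.847×10^-3 m⁴.
T_max = τ_allow·J/r = 4.25×10^7 × 8.847×10^-3 / 0.281 = 1.336e6 N·m.
ω = 2π·142/60 = 14.87 rad/s, so P_max = T_max·ω = 1.986×10^7 W.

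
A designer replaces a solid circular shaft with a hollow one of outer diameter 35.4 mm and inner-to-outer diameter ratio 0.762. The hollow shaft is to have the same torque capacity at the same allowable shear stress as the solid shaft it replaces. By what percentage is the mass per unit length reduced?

44.8 %

Equal τ_max and T ⇒ the solid shaft needs d_s³ = d_o³(1−k⁴), so d_s = 35.4·(1−0.762⁴)^(1/3) = 30.87 mm.
Area ratio A_h/A_s = d_o²(1−k²)/d_s² = (1−k²)/(1−k⁴)^(2/3) = 0.5516.
Mass saving = 1 − 0.5516 = 44.8 %.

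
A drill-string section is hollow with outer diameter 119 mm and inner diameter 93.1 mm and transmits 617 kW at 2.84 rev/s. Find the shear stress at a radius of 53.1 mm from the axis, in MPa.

ω = 2π·2.84 = 17.84 rad/s, so T = P/ω = 617×10³ / 17.84 = 34580 N·m.
J = π(d_o⁴ − d_i⁴)/32 = π(0.119⁴ − 0.0931⁴)/32 = 1.231×10^-5 m⁴.
Shear stress varies linearly with radius: τ = T·r/J = 34580 × 0.0531 / 1.231×10^-5 = 1.491×10^8 Pa.

149 MPa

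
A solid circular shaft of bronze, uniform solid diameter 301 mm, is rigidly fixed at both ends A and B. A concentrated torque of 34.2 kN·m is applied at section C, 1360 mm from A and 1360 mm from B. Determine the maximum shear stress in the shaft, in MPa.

With uniform GJ and both ends fixed, compatibility θ_AC = θ_CB gives T_A·a = T_B·b, together with T_A + T_B = T₀.
T_A = T₀·b/(a+b) = 34200·1360/2720 = 17100 N·m; T_B = 17100 N·m.
τ in each portion: τ_AC = 3.19×10^6 Pa, τ_CB = 3.19×10^6 Pa; maximum is in AC.
τ_max = T_AC·r/J = 17100·0.150/8.06×10^-4 = 3.193×10^6 Pa.

3.19 MPa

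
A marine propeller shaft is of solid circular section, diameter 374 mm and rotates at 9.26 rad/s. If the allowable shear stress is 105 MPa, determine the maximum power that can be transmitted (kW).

J = πd⁴/32 = π(0.374)⁴/32 = 1.921×10^-3 m⁴.
T_max = τ_allow·J/r = 1.05×10^8 × 1.921×10^-3 / 0.187 = 1.079e6 N·m.
ω = 9.26 rad/s, so P_max = T_max·ω = 9.987×10^6 W.

9990 kW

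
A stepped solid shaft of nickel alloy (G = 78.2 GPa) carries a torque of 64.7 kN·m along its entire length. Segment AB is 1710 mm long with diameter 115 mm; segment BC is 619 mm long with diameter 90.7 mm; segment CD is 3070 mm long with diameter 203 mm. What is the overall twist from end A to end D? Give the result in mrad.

J_AB = π(0.115)⁴/32 = 1.72×10^-5 m⁴; J_BC = π(0.0907)⁴/32 = 6.64×10^-6 m⁴; J_CD = π(0.203)⁴/32 = 1.67×10^-4 m⁴.
θ = (T/G)·Σ L_i/J_i = (64700/78.2×10⁹)·(1.71/1.72×10^-5 + 0.619/6.64×10^-6 + 3.07/1.67×10^-4) = 0.1747 rad.

175 mrad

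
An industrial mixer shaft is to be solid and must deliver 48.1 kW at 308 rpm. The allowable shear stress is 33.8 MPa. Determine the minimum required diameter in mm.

60.8 mm

ω = 2π·308/60 = 32.25 rad/s, so T = P/ω = 48.1×10³ / 32.25 = 1491 N·m.
For a solid shaft τ_max = 16T/(πd³), so d = (16T/(π τ_allow))^(1/3) = (16·1491/(π·3.38×10^7))^(1/3) = 0.06080 m.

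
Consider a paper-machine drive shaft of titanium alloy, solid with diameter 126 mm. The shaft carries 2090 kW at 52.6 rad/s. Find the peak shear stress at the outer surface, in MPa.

ω = 52.6 rad/s, so T = P/ω = 2090×10³ / 52.60 = 39730 N·m.
J = πd⁴/32 = π(0.126)⁴/32 = 2.474×10^-5 m⁴.
τ_max = T·r/J = 39730 × 0.0630 / 2.474×10^-5 = 1.012×10^8 Pa.

101 MPa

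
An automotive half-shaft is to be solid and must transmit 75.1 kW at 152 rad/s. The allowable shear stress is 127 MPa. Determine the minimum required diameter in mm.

27.1 mm

ω = 152 rad/s, so T = P/ω = 75.1×10³ / 152.0 = 494.1 N·m.
For a solid shaft τ_max = 16T/(πd³), so d = (16T/(π τ_allow))^(1/3) = (16·494.1/(π·1.27×10^8))^(1/3) = 0.02706 m.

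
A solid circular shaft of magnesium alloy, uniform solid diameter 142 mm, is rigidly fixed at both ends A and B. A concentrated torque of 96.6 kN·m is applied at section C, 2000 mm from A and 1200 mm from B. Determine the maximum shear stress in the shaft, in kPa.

107000 kPa

With uniform GJ and both ends fixed, compatibility θ_AC = θ_CB gives T_A·a = T_B·b, together with T_A + T_B = T₀.
T_A = T₀·b/(a+b) = 96600·1200/3200 = 36220 N·m; T_B = 60380 N·m.
τ in each portion: τ_AC = 6.44×10^7 Pa, τ_CB = 1.07×10^8 Pa; maximum is in CB.
τ_max = T_CB·r/J = 60380·0.0710/3.99×10^-5 = 1.074×10^8 Pa.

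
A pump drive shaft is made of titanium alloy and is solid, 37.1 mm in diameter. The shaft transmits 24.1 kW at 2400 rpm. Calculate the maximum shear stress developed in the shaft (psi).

1390 psi

ω = 2π·2400/60 = 251.3 rad/s, so T = P/ω = 24.1×10³ / 251.3 = 95.89 N·m.
J = πd⁴/32 = π(0.0371)⁴/32 = 1.860×10^-7 m⁴.
τ_max = T·r/J = 95.89 × 0.0186 / 1.860×10^-7 = 9.564×10^6 Pa.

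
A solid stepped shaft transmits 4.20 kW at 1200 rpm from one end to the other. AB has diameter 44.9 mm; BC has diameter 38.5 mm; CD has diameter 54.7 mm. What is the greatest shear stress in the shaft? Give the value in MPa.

2.98 MPa

ω = 2π·1200/60 = 125.7 rad/s, so T = P/ω = 4.20×10³ / 125.7 = 33.42 N·m.
Under the same torque, τ_max = 16T/(πd³) is largest where d is smallest — segment BC (d = 38.5 mm).
τ_max = 16·33.42/(π·(0.0385)³) = 2.983×10^6 Pa.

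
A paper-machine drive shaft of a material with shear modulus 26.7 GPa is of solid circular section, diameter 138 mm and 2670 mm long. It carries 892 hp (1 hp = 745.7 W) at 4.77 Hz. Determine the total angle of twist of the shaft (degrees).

3.57°

ω = 2π·4.77 = 29.97 rad/s, so T = P/ω = 892×745.7 / 29.97 = 22190 N·m.
J = πd⁴/32 = π(0.138)⁴/32 = 3.561×10^-5 m⁴.
θ = T·L/(G·J) = 22190 × 2.67 / (26.7×10⁹ × 3.561×10^-5) = 0.06233 rad.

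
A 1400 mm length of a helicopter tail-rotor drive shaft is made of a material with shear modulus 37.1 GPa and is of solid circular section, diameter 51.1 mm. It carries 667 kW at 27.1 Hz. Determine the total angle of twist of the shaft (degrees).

12.7°

ω = 2π·27.1 = 170.3 rad/s, so T = P/ω = 667×10³ / 170.3 = 3917 N·m.
J = πd⁴/32 = π(0.0511)⁴/32 = 6.694×10^-7 m⁴.
θ = T·L/(G·J) = 3917 × 1.40 / (37.1×10⁹ × 6.694×10^-7) = 0.2208 rad.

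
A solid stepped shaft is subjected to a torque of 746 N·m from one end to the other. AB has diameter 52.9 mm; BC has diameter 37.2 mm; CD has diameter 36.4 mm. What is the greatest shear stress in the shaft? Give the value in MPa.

Under the same torque, τ_max = 16T/(πd³) is largest where d is smallest — segment CD (d = 36.4 mm).
τ_max = 16·746.0/(π·(0.0364)³) = 7.878×10^7 Pa.

78.8 MPa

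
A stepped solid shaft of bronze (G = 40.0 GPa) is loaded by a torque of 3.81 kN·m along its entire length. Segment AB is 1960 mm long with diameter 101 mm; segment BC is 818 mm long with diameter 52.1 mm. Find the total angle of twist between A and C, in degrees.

7.22°

J_AB = π(0.101)⁴/32 = 1.02×10^-5 m⁴; J_BC = π(0.0521)⁴/32 = 7.23×10^-7 m⁴.
θ = (T/G)·Σ L_i/J_i = (3810/40.0×10⁹)·(1.96/1.02×10^-5 + 0.818/7.23×10^-7) = 0.1260 rad.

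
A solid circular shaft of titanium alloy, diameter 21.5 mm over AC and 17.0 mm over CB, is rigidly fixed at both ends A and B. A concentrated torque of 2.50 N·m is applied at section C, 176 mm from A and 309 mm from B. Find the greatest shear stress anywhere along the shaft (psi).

Compatibility: T_A·a/J_AC = T_B·b/J_CB with T_A + T_B = T₀.
J_AC = 2.10×10^-8 m⁴, J_CB = 8.20×10^-9 m⁴, so T_A = T₀·(J_AC/a)/((J_AC/a)+(J_CB/b)) = 2.045 N·m, T_B = 0.4552 N·m.
τ in each portion: τ_AC = 1.05×10^6 Pa, τ_CB = 4.72×10^5 Pa; maximum is in AC.
τ_max = T_AC·r/J = 2.045·0.0107/2.10×10^-8 = 1.048×10^6 Pa.

152 psi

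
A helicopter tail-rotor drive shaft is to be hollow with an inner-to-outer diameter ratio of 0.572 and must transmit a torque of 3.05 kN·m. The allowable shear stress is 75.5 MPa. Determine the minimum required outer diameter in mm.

61.3 mm

For a hollow shaft with d_i/d_o = 0.572: τ_max = 16T/(π d_o³ (1−k⁴)), so d_o = [16T/(π τ_allow (1−k⁴))]^(1/3) = [16·3050/(π·7.55×10^7·0.8930)]^(1/3) = 0.06131 m.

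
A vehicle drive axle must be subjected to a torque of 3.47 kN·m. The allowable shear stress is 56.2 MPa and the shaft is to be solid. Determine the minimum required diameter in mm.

68.0 mm

For a solid shaft τ_max = 16T/(πd³), so d = (16T/(π τ_allow))^(1/3) = (16·3470/(π·5.62×10^7))^(1/3) = 0.06800 m.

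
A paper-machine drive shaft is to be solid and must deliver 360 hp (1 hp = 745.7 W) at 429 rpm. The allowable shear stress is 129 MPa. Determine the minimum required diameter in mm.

ω = 2π·429/60 = 44.92 rad/s, so T = P/ω = 360×745.7 / 44.92 = 5976 N·m.
For a solid shaft τ_max = 16T/(πd³), so d = (16T/(π τ_allow))^(1/3) = (16·5976/(π·1.29×10^8))^(1/3) = 0.06179 m.

61.8 mm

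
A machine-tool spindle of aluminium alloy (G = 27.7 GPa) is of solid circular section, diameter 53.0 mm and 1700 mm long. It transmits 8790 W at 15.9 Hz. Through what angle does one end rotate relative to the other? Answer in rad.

ω = 2π·15.9 = 99.90 rad/s, so T = P/ω = 8790 / 99.90 = 87.99 N·m.
J = πd⁴/32 = π(0.0530)⁴/32 = 7.746×10^-7 m⁴.
θ = T·L/(G·J) = 87.99 × 1.70 / (27.7×10⁹ × 7.746×10^-7) = 6.971×10^-3 rad.

0.00697 rad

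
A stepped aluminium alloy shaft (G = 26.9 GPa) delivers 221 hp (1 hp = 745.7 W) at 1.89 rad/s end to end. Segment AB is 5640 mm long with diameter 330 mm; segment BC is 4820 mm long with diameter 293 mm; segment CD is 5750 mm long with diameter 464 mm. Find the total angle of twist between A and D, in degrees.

ω = 1.89 rad/s, so T = P/ω = 221×745.7 / 1.890 = 87200 N·m.
J_AB = π(0.330)⁴/32 = 1.16×10^-3 m⁴; J_BC = π(0.293)⁴/32 = 7.24×10^-4 m⁴; J_CD = π(0.464)⁴/32 = 4.55×10^-3 m⁴.
θ = (T/G)·Σ L_i/J_i = (87200/26.9×10⁹)·(5.64/1.16×10^-3 + 4.82/7.24×10^-4 + 5.75/4.55×10^-3) = 0.04139 rad.

2.37°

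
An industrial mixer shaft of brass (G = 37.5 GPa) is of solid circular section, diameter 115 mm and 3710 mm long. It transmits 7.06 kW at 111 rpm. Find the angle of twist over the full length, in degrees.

0.201°

ω = 2π·111/60 = 11.62 rad/s, so T = P/ω = 7.06×10³ / 11.62 = 607.4 N·m.
J = πd⁴/32 = π(0.115)⁴/32 = 1.717×10^-5 m⁴.
θ = T·L/(G·J) = 607.4 × 3.71 / (37.5×10⁹ × 1.717×10^-5) = 3.499×10^-3 rad.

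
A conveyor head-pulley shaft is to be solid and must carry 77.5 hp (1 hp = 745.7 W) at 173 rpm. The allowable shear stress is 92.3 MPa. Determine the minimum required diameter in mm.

ω = 2π·173/60 = 18.12 rad/s, so T = P/ω = 77.5×745.7 / 18.12 = 3190 N·m.
For a solid shaft τ_max = 16T/(πd³), so d = (16T/(π τ_allow))^(1/3) = (16·3190/(π·9.23×10^7))^(1/3) = 0.05604 m.

56.0 mm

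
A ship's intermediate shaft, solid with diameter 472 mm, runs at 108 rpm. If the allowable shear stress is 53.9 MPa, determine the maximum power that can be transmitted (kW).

12600 kW

J = πd⁴/32 = π(0.472)⁴/32 = 4.873×10^-3 m⁴.
T_max = τ_allow·J/r = 5.39×10^7 × 4.873×10^-3 / 0.236 = 1.113e6 N·m.
ω = 2π·108/60 = 11.31 rad/s, so P_max = T_max·ω = 1.259×10^7 W.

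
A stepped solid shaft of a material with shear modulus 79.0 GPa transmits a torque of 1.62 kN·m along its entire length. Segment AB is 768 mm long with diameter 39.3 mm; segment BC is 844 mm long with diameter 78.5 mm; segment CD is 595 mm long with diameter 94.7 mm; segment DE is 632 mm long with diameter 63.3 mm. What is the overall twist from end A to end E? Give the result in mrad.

81.7 mrad

J_AB = π(0.0393)⁴/32 = 2.34×10^-7 m⁴; J_BC = π(0.0785)⁴/32 = 3.73×10^-6 m⁴; J_CD = π(0.0947)⁴/32 = 7.90×10^-6 m⁴; J_DE = π(0.0633)⁴/32 = 1.58×10^-6 m⁴.
θ = (T/G)·Σ L_i/J_i = (1620/79.0×10⁹)·(0.768/2.34×10^-7 + 0.844/3.73×10^-6 + 0.595/7.90×10^-6 + 0.632/1.58×10^-6) = 0.08166 rad.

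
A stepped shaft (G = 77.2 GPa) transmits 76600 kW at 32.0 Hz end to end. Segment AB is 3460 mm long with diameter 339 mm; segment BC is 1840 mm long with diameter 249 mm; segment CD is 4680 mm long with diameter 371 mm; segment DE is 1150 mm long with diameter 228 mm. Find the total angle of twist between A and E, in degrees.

4.07°

ω = 2π·32.0 = 201.1 rad/s, so T = P/ω = 76600×10³ / 201.1 = 381000 N·m.
J_AB = π(0.339)⁴/32 = 1.30×10^-3 m⁴; J_BC = π(0.249)⁴/32 = 3.77×10^-4 m⁴; J_CD = π(0.371)⁴/32 = 1.86×10^-3 m⁴; J_DE = π(0.228)⁴/32 = 2.65×10^-4 m⁴.
θ = (T/G)·Σ L_i/J_i = (381000/77.2×10⁹)·(3.46/1.30×10^-3 + 1.84/3.77×10^-4 + 4.68/1.86×10^-3 + 1.15/2.65×10^-4) = 0.07104 rad.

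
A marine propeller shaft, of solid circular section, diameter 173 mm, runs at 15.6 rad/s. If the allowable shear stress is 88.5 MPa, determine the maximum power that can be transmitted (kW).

1400 kW

J = πd⁴/32 = π(0.173)⁴/32 = 8.794×10^-5 m⁴.
T_max = τ_allow·J/r = 8.85×10^7 × 8.794×10^-5 / 0.0865 = 89970 N·m.
ω = 15.6 rad/s, so P_max = T_max·ω = 1.404×10^6 W.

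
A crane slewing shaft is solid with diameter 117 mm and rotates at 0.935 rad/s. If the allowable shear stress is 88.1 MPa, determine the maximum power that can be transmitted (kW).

25.9 kW

J = πd⁴/32 = π(0.117)⁴/32 = 1.840×10^-5 m⁴.
T_max = τ_allow·J/r = 8.81×10^7 × 1.840×10^-5 / 0.0585 = 27710 N·m.
ω = 0.935 rad/s, so P_max = T_max·ω = 2.590×10^4 W.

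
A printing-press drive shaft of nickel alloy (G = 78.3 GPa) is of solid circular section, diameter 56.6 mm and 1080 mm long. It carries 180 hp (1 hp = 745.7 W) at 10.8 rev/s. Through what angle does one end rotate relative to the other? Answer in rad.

0.0271 rad

ω = 2π·10.8 = 67.86 rad/s, so T = P/ω = 180×745.7 / 67.86 = 1978 N·m.
J = πd⁴/32 = π(0.0566)⁴/32 = 1.008×10^-6 m⁴.
θ = T·L/(G·J) = 1978 × 1.08 / (78.3×10⁹ × 1.008×10^-6) = 0.02708 rad.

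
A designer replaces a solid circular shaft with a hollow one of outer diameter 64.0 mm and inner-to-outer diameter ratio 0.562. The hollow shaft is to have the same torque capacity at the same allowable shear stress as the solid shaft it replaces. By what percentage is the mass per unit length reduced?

26.6 %

Equal τ_max and T ⇒ the solid shaft needs d_s³ = d_o³(1−k⁴), so d_s = 64.0·(1−0.562⁴)^(1/3) = 61.80 mm.
Area ratio A_h/A_s = d_o²(1−k²)/d_s² = (1−k²)/(1−k⁴)^(2/3) = 0.7338.
Mass saving = 1 − 0.7338 = 26.6 %.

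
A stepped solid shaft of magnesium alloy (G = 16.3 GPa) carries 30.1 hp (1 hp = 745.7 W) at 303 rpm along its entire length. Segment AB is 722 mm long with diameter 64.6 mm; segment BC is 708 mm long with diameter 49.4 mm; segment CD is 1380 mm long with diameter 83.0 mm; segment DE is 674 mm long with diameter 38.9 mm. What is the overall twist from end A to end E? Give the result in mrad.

214 mrad

ω = 2π·303/60 = 31.73 rad/s, so T = P/ω = 30.1×745.7 / 31.73 = 707.4 N·m.
J_AB = π(0.0646)⁴/32 = 1.71×10^-6 m⁴; J_BC = π(0.0494)⁴/32 = 5.85×10^-7 m⁴; J_CD = π(0.0830)⁴/32 = 4.66×10^-6 m⁴; J_DE = π(0.0389)⁴/32 = 2.25×10^-7 m⁴.
θ = (T/G)·Σ L_i/J_i = (707.4/16.3×10⁹)·(0.722/1.71×10^-6 + 0.708/5.85×10^-7 + 1.38/4.66×10^-6 + 0.674/2.25×10^-7) = 0.2139 rad.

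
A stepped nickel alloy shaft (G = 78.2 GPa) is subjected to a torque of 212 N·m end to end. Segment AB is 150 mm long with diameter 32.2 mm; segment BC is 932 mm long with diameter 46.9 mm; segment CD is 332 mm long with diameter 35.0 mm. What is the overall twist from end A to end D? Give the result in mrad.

15.3 mrad

J_AB = π(0.0322)⁴/32 = 1.06×10^-7 m⁴; J_BC = π(0.0469)⁴/32 = 4.75×10^-7 m⁴; J_CD = π(0.0350)⁴/32 = 1.47×10^-7 m⁴.
θ = (T/G)·Σ L_i/J_i = (212.0/78.2×10⁹)·(0.150/1.06×10^-7 + 0.932/4.75×10^-7 + 0.332/1.47×10^-7) = 0.01528 rad.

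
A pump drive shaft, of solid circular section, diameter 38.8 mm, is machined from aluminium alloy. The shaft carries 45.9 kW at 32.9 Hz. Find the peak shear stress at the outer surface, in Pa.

ω = 2π·32.9 = 206.7 rad/s, so T = P/ω = 45.9×10³ / 206.7 = 222.0 N·m.
J = πd⁴/32 = π(0.0388)⁴/32 = 2.225×10^-7 m⁴.
τ_max = T·r/J = 222.0 × 0.0194 / 2.225×10^-7 = 1.936×10^7 Pa.

1.94e7 Pa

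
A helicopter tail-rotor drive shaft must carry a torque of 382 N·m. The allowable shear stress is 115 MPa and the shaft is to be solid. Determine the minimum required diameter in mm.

25.7 mm

For a solid shaft τ_max = 16T/(πd³), so d = (16T/(π τ_allow))^(1/3) = (16·382.0/(π·1.15×10^8))^(1/3) = 0.02567 m.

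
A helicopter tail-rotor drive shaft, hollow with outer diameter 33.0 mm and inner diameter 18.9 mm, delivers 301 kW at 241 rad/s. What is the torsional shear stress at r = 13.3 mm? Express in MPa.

160 MPa

ω = 241 rad/s, so T = P/ω = 301×10³ / 241.0 = 1249 N·m.
J = π(d_o⁴ − d_i⁴)/32 = π(0.0330⁴ − 0.0189⁴)/32 = 1.039×10^-7 m⁴.
Shear stress varies linearly with radius: τ = T·r/J = 1249 × 0.0133 / 1.039×10^-7 = 1.599×10^8 Pa.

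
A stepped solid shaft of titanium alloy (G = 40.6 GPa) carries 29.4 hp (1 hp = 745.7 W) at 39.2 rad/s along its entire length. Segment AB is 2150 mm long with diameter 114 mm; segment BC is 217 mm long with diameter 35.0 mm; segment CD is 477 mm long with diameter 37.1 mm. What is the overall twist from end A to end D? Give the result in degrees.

ω = 39.2 rad/s, so T = P/ω = 29.4×745.7 / 39.20 = 559.3 N·m.
J_AB = π(0.114)⁴/32 = 1.66×10^-5 m⁴; J_BC = π(0.0350)⁴/32 = 1.47×10^-7 m⁴; J_CD = π(0.0371)⁴/32 = 1.86×10^-7 m⁴.
θ = (T/G)·Σ L_i/J_i = (559.3/40.6×10⁹)·(2.15/1.66×10^-5 + 0.217/1.47×10^-7 + 0.477/1.86×10^-7) = 0.05740 rad.

3.29°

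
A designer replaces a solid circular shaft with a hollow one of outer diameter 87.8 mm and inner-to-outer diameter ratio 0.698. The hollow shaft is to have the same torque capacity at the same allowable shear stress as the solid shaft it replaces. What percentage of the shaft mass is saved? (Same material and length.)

38.6 %

Equal τ_max and T ⇒ the solid shaft needs d_s³ = d_o³(1−k⁴), so d_s = 87.8·(1−0.698⁴)^(1/3) = 80.22 mm.
Area ratio A_h/A_s = d_o²(1−k²)/d_s² = (1−k²)/(1−k⁴)^(2/3) = 0.6143.
Mass saving = 1 − 0.6143 = 38.6 %.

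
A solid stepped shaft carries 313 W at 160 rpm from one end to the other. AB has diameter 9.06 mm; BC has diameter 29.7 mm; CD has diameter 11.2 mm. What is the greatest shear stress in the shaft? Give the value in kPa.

128000 kPa

ω = 2π·160/60 = 16.76 rad/s, so T = P/ω = 313 / 16.76 = 18.68 N·m.
Under the same torque, τ_max = 16T/(πd³) is largest where d is smallest — segment AB (d = 9.06 mm).
τ_max = 16·18.68/(π·(0.00906)³) = 1.279×10^8 Pa.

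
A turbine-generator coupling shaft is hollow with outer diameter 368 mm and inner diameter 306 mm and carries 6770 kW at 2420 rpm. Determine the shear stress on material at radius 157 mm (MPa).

4.46 MPa

ω = 2π·2420/60 = 253.4 rad/s, so T = P/ω = 6770×10³ / 253.4 = 26710 N·m.
J = π(d_o⁴ − d_i⁴)/32 = π(0.368⁴ − 0.306⁴)/32 = 9.397×10^-4 m⁴.
Shear stress varies linearly with radius: τ = T·r/J = 26710 × 0.157 / 9.397×10^-4 = 4.463×10^6 Pa.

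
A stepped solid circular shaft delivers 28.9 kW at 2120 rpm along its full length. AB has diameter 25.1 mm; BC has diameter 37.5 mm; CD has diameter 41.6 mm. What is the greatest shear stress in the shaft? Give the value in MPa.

41.9 MPa

ω = 2π·2120/60 = 222.0 rad/s, so T = P/ω = 28.9×10³ / 222.0 = 130.2 N·m.
Under the same torque, τ_max = 16T/(πd³) is largest where d is smallest — segment AB (d = 25.1 mm).
τ_max = 16·130.2/(π·(0.0251)³) = 4.193×10^7 Pa.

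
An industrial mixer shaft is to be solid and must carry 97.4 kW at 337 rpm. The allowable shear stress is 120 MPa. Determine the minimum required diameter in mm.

ω = 2π·337/60 = 35.29 rad/s, so T = P/ω = 97.4×10³ / 35.29 = 2760 N·m.
For a solid shaft τ_max = 16T/(πd³), so d = (16T/(π τ_allow))^(1/3) = (16·2760/(π·1.20×10^8))^(1/3) = 0.04893 m.

48.9 mm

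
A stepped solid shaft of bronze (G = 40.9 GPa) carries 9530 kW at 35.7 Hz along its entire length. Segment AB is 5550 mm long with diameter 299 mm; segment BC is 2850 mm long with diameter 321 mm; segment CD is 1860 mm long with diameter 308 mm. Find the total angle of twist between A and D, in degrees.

ω = 2π·35.7 = 224.3 rad/s, so T = P/ω = 9530×10³ / 224.3 = 42490 N·m.
J_AB = π(0.299)⁴/32 = 7.85×10^-4 m⁴; J_BC = π(0.321)⁴/32 = 1.04×10^-3 m⁴; J_CD = π(0.308)⁴/32 = 8.83×10^-4 m⁴.
θ = (T/G)·Σ L_i/J_i = (42490/40.9×10⁹)·(5.55/7.85×10^-4 + 2.85/1.04×10^-3 + 1.86/8.83×10^-4) = 0.01237 rad.

0.709°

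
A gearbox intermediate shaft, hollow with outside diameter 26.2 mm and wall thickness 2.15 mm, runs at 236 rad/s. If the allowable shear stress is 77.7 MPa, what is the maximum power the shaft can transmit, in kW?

J = π(d_o⁴ − d_i⁴)/32 = π(0.0262⁴ − 0.0219⁴)/32 = 2.368×10^-8 m⁴.
T_max = τ_allow·J/r = 7.77×10^7 × 2.368×10^-8 / 0.0131 = 140.4 N·m.
ω = 236 rad/s, so P_max = T_max·ω = 3.314×10^4 W.

33.1 kW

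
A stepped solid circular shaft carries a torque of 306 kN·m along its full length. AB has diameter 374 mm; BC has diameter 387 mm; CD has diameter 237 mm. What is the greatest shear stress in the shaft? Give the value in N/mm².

117 N/mm²

Under the same torque, τ_max = 16T/(πd³) is largest where d is smallest — segment CD (d = 237 mm).
τ_max = 16·306000/(π·(0.237)³) = 1.171×10^8 Pa.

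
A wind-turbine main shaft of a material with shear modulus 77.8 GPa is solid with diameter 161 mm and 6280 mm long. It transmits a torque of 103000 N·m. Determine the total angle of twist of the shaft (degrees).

J = πd⁴/32 = π(0.161)⁴/32 = 6.596×10^-5 m⁴.
θ = T·L/(G·J) = 103000 × 6.28 / (77.8×10⁹ × 6.596×10^-5) = 0.1260 rad.

7.22°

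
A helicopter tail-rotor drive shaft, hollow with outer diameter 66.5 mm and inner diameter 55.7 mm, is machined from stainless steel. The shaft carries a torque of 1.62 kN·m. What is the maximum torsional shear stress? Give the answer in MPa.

55.2 MPa

J = π(d_o⁴ − d_i⁴)/32 = π(0.0665⁴ − 0.0557⁴)/32 = 9.750×10^-7 m⁴.
τ_max = T·r/J = 1620 × 0.0333 / 9.750×10^-7 = 5.525×10^7 Pa.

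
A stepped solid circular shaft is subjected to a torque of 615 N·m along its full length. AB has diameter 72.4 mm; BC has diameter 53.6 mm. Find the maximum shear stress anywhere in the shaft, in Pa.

2.03e7 Pa

Under the same torque, τ_max = 16T/(πd³) is largest where d is smallest — segment BC (d = 53.6 mm).
τ_max = 16·615.0/(π·(0.0536)³) = 2.034×10^7 Pa.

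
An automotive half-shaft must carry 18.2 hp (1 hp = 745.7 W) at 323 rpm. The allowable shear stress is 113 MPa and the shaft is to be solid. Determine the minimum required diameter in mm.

26.2 mm

ω = 2π·323/60 = 33.82 rad/s, so T = P/ω = 18.2×745.7 / 33.82 = 401.2 N·m.
For a solid shaft τ_max = 16T/(πd³), so d = (16T/(π τ_allow))^(1/3) = (16·401.2/(π·1.13×10^8))^(1/3) = 0.02625 m.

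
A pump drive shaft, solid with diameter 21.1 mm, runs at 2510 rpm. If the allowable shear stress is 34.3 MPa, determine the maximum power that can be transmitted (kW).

16.6 kW

J = πd⁴/32 = π(0.0211)⁴/32 = 1.946×10^-8 m⁴.
T_max = τ_allow·J/r = 3.43×10^7 × 1.946×10^-8 / 0.0106 = 63.27 N·m.
ω = 2π·2510/60 = 262.8 rad/s, so P_max = T_max·ω = 1.663×10^4 W.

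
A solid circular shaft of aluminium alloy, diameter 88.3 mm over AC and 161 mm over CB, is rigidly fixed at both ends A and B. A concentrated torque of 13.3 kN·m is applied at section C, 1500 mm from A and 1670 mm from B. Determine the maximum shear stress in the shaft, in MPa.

Compatibility: T_A·a/J_AC = T_B·b/J_CB with T_A + T_B = T₀.
J_AC = 5.97×10^-6 m⁴, J_CB = 6.60×10^-5 m⁴, so T_A = T₀·(J_AC/a)/((J_AC/a)+(J_CB/b)) = 1217 N·m, T_B = 12080 N·m.
τ in each portion: τ_AC = 9.00×10^6 Pa, τ_CB = 1.47×10^7 Pa; maximum is in CB.
τ_max = T_CB·r/J = 12080·0.0805/6.60×10^-5 = 1.475×10^7 Pa.

14.7 MPa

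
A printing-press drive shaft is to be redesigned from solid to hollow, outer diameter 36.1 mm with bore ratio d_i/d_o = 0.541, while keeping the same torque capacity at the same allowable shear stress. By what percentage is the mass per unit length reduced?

Equal τ_max and T ⇒ the solid shaft needs d_s³ = d_o³(1−k⁴), so d_s = 36.1·(1−0.541⁴)^(1/3) = 35.04 mm.
Area ratio A_h/A_s = d_o²(1−k²)/d_s² = (1−k²)/(1−k⁴)^(2/3) = 0.7508.
Mass saving = 1 − 0.7508 = 24.9 %.

24.9 %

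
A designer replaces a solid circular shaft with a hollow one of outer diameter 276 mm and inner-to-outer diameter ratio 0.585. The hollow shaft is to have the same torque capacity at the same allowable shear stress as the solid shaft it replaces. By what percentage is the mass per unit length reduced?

Equal τ_max and T ⇒ the solid shaft needs d_s³ = d_o³(1−k⁴), so d_s = 276·(1−0.585⁴)^(1/3) = 264.8 mm.
Area ratio A_h/A_s = d_o²(1−k²)/d_s² = (1−k²)/(1−k⁴)^(2/3) = 0.7147.
Mass saving = 1 − 0.7147 = 28.5 %.

28.5 %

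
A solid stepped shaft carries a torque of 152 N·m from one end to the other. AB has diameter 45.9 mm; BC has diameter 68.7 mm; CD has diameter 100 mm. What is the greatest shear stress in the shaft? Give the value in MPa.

8.01 MPa

Under the same torque, τ_max = 16T/(πd³) is largest where d is smallest — segment AB (d = 45.9 mm).
τ_max = 16·152.0/(π·(0.0459)³) = 8.005×10^6 Pa.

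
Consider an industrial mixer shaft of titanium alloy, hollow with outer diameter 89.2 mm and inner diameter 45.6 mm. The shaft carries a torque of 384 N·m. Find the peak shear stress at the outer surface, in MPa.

2.96 MPa

J = π(d_o⁴ − d_i⁴)/32 = π(0.0892⁴ − 0.0456⁴)/32 = 5.791×10^-6 m⁴.
τ_max = T·r/J = 384.0 × 0.0446 / 5.791×10^-6 = 2.958×10^6 Pa.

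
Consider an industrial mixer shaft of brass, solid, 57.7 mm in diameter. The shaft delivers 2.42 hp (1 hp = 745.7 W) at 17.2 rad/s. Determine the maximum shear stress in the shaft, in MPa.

ω = 17.2 rad/s, so T = P/ω = 2.42×745.7 / 17.20 = 104.9 N·m.
J = πd⁴/32 = π(0.0577)⁴/32 = 1.088×10^-6 m⁴.
τ_max = T·r/J = 104.9 × 0.0289 / 1.088×10^-6 = 2.782×10^6 Pa.

2.78 MPa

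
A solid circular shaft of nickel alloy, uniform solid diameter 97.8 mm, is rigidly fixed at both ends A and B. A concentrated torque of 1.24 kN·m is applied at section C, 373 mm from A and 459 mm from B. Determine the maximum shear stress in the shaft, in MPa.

With uniform GJ and both ends fixed, compatibility θ_AC = θ_CB gives T_A·a = T_B·b, together with T_A + T_B = T₀.
T_A = T₀·b/(a+b) = 1240·459/832.0 = 684.1 N·m; T_B = 555.9 N·m.
τ in each portion: τ_AC = 3.72×10^6 Pa, τ_CB = 3.03×10^6 Pa; maximum is in AC.
τ_max = T_AC·r/J = 684.1·0.0489/8.98×10^-6 = 3.724×10^6 Pa.

3.72 MPa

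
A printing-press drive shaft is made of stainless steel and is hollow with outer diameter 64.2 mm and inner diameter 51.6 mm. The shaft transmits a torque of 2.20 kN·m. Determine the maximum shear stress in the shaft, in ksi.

J = π(d_o⁴ − d_i⁴)/32 = π(0.0642⁴ − 0.0516⁴)/32 = 9.718×10^-7 m⁴.
τ_max = T·r/J = 2200 × 0.0321 / 9.718×10^-7 = 7.267×10^7 Pa.

10.5 ksi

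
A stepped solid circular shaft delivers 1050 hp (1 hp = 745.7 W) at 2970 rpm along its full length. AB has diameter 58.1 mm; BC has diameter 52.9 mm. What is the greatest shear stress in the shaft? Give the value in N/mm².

ω = 2π·2970/60 = 311.0 rad/s, so T = P/ω = 1050×745.7 / 311.0 = 2517 N·m.
Under the same torque, τ_max = 16T/(πd³) is largest where d is smallest — segment BC (d = 52.9 mm).
τ_max = 16·2517/(π·(0.0529)³) = 8.661×10^7 Pa.

86.6 N/mm²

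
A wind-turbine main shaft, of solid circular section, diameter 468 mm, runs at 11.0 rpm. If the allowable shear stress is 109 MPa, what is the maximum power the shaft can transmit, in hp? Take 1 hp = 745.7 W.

J = πd⁴/32 = π(0.468)⁴/32 = 4.710×10^-3 m⁴.
T_max = τ_allow·J/r = 1.09×10^8 × 4.710×10^-3 / 0.234 = 2.194e6 N·m.
ω = 2π·11.0/60 = 1.152 rad/s, so P_max = T_max·ω = 2.527×10^6 W.

3390 hp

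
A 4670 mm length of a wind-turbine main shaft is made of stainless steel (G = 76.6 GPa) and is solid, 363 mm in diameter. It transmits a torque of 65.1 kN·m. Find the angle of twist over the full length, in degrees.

J = πd⁴/32 = π(0.363)⁴/32 = 1.705×10^-3 m⁴.
θ = T·L/(G·J) = 65100 × 4.67 / (76.6×10⁹ × 1.705×10^-3) = 2.328×10^-3 rad.

0.133°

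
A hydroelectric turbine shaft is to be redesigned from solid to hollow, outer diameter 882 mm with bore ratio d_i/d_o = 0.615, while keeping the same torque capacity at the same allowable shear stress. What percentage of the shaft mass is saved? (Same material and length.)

Equal τ_max and T ⇒ the solid shaft needs d_s³ = d_o³(1−k⁴), so d_s = 882·(1−0.615⁴)^(1/3) = 837.8 mm.
Area ratio A_h/A_s = d_o²(1−k²)/d_s² = (1−k²)/(1−k⁴)^(2/3) = 0.6892.
Mass saving = 1 − 0.6892 = 31.1 %.

31.1 %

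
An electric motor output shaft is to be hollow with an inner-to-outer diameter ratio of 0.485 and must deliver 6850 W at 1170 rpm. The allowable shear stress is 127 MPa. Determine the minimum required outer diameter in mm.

13.3 mm

ω = 2π·1170/60 = 122.5 rad/s, so T = P/ω = 6850 / 122.5 = 55.91 N·m.
For a hollow shaft with d_i/d_o = 0.485: τ_max = 16T/(π d_o³ (1−k⁴)), so d_o = [16T/(π τ_allow (1−k⁴))]^(1/3) = [16·55.91/(π·1.27×10^8·0.9447)]^(1/3) = 0.01334 m.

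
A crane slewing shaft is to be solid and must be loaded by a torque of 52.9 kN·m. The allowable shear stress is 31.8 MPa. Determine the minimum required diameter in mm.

For a solid shaft τ_max = 16T/(πd³), so d = (16T/(π τ_allow))^(1/3) = (16·52900/(π·3.18×10^7))^(1/3) = 0.2039 m.

204 mm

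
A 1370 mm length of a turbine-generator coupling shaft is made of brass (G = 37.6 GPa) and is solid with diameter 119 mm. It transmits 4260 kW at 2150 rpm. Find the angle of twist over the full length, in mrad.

35.0 mrad

ω = 2π·2150/60 = 225.1 rad/s, so T = P/ω = 4260×10³ / 225.1 = 18920 N·m.
J = πd⁴/32 = π(0.119)⁴/32 = 1.969×10^-5 m⁴.
θ = T·L/(G·J) = 18920 × 1.37 / (37.6×10⁹ × 1.969×10^-5) = 0.03502 rad.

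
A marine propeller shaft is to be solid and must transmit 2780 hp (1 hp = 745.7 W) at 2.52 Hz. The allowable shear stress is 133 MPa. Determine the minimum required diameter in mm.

171 mm

ω = 2π·2.52 = 15.83 rad/s, so T = P/ω = 2780×745.7 / 15.83 = 130900 N·m.
For a solid shaft τ_max = 16T/(πd³), so d = (16T/(π τ_allow))^(1/3) = (16·130900/(π·1.33×10^8))^(1/3) = 0.1712 m.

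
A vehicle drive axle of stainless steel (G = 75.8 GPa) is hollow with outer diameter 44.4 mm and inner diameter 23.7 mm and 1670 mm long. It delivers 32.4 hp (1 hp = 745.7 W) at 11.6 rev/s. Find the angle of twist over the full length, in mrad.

20.8 mrad

ω = 2π·11.6 = 72.88 rad/s, so T = P/ω = 32.4×745.7 / 72.88 = 331.5 N·m.
J = π(d_o⁴ − d_i⁴)/32 = π(0.0444⁴ − 0.0237⁴)/32 = 3.506×10^-7 m⁴.
θ = T·L/(G·J) = 331.5 × 1.67 / (75.8×10⁹ × 3.506×10^-7) = 0.02083 rad.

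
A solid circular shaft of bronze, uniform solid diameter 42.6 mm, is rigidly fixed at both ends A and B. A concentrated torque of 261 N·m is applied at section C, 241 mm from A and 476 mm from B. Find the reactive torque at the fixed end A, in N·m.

173 N·m

With uniform GJ and both ends fixed, compatibility θ_AC = θ_CB gives T_A·a = T_B·b, together with T_A + T_B = T₀.
T_A = T₀·b/(a+b) = 261.0·476/717.0 = 173.3 N·m; T_B = 87.73 N·m.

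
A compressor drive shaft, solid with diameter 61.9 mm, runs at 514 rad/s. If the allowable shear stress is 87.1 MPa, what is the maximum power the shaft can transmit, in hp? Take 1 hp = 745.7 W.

2800 hp

J = πd⁴/32 = π(0.0619)⁴/32 = 1.441×10^-6 m⁴.
T_max = τ_allow·J/r = 8.71×10^7 × 1.441×10^-6 / 0.0309 = 4056 N·m.
ω = 514 rad/s, so P_max = T_max·ω = 2.085×10^6 W.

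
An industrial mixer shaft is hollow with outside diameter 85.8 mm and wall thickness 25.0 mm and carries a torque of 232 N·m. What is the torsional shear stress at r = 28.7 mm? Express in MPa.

1.29 MPa

J = π(d_o⁴ − d_i⁴)/32 = π(0.0858⁴ − 0.0358⁴)/32 = 5.159×10^-6 m⁴.
Shear stress varies linearly with radius: τ = T·r/J = 232.0 × 0.0287 / 5.159×10^-6 = 1.291×10^6 Pa.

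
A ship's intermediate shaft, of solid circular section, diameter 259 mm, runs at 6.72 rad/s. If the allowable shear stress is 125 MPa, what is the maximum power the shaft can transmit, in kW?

2870 kW

J = πd⁴/32 = π(0.259)⁴/32 = 4.418×10^-4 m⁴.
T_max = τ_allow·J/r = 1.25×10^8 × 4.418×10^-4 / 0.130 = 426400 N·m.
ω = 6.72 rad/s, so P_max = T_max·ω = 2.866×10^6 W.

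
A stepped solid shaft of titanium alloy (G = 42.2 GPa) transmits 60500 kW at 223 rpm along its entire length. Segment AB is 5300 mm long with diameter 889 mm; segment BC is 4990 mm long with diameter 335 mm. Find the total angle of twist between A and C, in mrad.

253 mrad

ω = 2π·223/60 = 23.35 rad/s, so T = P/ω = 60500×10³ / 23.35 = 2.591e6 N·m.
J_AB = π(0.889)⁴/32 = 0.0613 m⁴; J_BC = π(0.335)⁴/32 = 1.24×10^-3 m⁴.
θ = (T/G)·Σ L_i/J_i = (2.591e6/42.2×10⁹)·(5.30/0.0613 + 4.99/1.24×10^-3) = 0.2531 rad.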